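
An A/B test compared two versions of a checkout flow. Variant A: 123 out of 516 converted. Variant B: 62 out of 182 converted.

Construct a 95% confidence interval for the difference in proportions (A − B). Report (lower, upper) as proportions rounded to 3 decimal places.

(-0.180, -0.024)

p̂₁ = 123/516 = 0.2384 and p̂₂ = 62/182 = 0.3407.
SE₁ = √(p̂₁(1−p̂₁)/n₁) = √(0.2384·0.7616/516) = 0.01876; SE₂ = √(0.3407·0.6593/182) = 0.03513.
Independent samples: SE of the difference = √(SE₁² + SE₂²) = √(0.0003519376 + 0.0012341169) = 0.03983.
z* for 95% confidence is 1.960, so the margin of error is 1.960 × 0.03983 = 0.07807.
Point estimate p̂₁ − p̂₂ = 0.2384 − 0.3407 = -0.1023.
-0.1023 ± 0.07807 → (-0.180, -0.024).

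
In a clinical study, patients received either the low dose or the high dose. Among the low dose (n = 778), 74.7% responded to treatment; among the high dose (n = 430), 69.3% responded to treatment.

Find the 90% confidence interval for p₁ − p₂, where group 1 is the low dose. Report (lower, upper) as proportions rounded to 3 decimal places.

Each SE is √(p̂(1−p̂)/n): √(0.7470·0.2530/778) = 0.01559 and √(0.6930·0.3070/430) = 0.02224.
SE(p̂₁ − p̂₂) = √(SE₁² + SE₂²) = √(0.0002430481 + 0.0004946176) = 0.02716, since the two samples are independent.
At 90% confidence z* = 1.645; margin = 1.645 × 0.02716 = 0.04468.
The difference is 0.7470 − 0.6930 = 0.0540, so the interval is 0.0540 ± 0.04468 = (0.009, 0.099).

(0.009, 0.099)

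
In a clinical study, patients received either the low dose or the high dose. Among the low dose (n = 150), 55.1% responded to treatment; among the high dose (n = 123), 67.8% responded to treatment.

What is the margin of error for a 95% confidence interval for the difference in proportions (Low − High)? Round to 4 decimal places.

Each SE is √(p̂(1−p̂)/n): √(0.5510·0.4490/150) = 0.04061 and √(0.6780·0.3220/123) = 0.04213.
SE(p̂₁ − p̂₂) = √(SE₁² + SE₂²) = √(0.0016491721 + 0.0017749369) = 0.05852, since the two samples are independent.
At 95% confidence z* = 1.960; margin = 1.960 × 0.05852 = 0.11470.

0.1147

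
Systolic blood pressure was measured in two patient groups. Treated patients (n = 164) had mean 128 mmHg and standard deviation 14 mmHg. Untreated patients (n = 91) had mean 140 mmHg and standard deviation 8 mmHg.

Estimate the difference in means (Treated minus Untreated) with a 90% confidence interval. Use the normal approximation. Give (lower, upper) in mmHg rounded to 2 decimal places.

Per-group SEs: s₁/√n₁ = 14/√164 = 1.0932, s₂/√n₂ = 8/√91 = 0.8386.
Unpooled SE of the difference: √(1.19508624 + 0.70324996) = 1.3778.
Margin of error = z* · SE = 1.645 × 1.3778 = 2.2665.
x̄₁ − x̄₂ = 128 − 140 = -12.0000.
CI: -12.0000 ± 2.2665 = (-14.27, -9.73).

(-14.27, -9.73)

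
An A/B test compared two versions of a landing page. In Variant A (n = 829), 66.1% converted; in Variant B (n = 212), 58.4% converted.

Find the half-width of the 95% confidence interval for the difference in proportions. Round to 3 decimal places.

0.074

The two standard errors are √(0.6610×0.3390/829) = 0.01644 and √(0.5840×0.4160/212) = 0.03385.
Because the samples are independent, SE_diff = √(0.01644² + 0.03385²) = 0.03763.
Using z* = 1.960 for 95%, ME = 1.960 × 0.03763 = 0.07375.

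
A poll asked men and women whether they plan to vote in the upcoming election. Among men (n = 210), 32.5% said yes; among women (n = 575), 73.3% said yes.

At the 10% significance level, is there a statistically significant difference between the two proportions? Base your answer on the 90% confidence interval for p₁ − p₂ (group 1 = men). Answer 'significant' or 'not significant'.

The two standard errors are √(0.3250×0.6750/210) = 0.03232 and √(0.7330×0.2670/575) = 0.01845.
Because the samples are independent, SE_diff = √(0.03232² + 0.01845²) = 0.03722.
Using z* = 1.645 for 90%, ME = 1.645 × 0.03722 = 0.06123.
p̂₁ − p̂₂ = -0.4080; interval -0.4080 ± 0.06123 gives (-0.46923, -0.34677).
The interval (-0.46923, -0.34677) does not contain 0, so the difference is significant.

significant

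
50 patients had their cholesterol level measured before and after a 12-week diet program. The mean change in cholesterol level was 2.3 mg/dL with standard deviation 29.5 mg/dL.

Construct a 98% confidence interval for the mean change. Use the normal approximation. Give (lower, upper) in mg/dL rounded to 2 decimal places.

(-7.40, 12.00)

This is a matched-pairs design, so SE = s_d/√n = 29.5/√50 = 4.1719.
Margin = 2.326 × 4.1719 = 9.7038; the interval is 2.3 ± 9.7038 = (-7.40, 12.00).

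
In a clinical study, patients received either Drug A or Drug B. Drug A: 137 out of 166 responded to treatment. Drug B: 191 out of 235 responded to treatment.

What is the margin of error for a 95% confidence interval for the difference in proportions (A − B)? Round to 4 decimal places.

p̂₁ = 137/166 = 0.8253 and p̂₂ = 191/235 = 0.8128.
SE₁ = √(p̂₁(1−p̂₁)/n₁) = √(0.8253·0.1747/166) = 0.02947; SE₂ = √(0.8128·0.1872/235) = 0.02545.
Independent samples: SE of the difference = √(SE₁² + SE₂²) = √(0.0008684809 + 0.0006477025) = 0.03894.
z* for 95% confidence is 1.960, so the margin of error is 1.960 × 0.03894 = 0.07632.

0.0763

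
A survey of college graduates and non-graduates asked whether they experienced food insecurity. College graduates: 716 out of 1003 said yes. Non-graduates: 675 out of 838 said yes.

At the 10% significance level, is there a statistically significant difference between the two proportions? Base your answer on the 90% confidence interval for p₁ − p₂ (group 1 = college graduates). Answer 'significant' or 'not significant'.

p̂₁ = 716/1003 = 0.7139 and p̂₂ = 675/838 = 0.8055.
SE₁ = √(p̂₁(1−p̂₁)/n₁) = √(0.7139·0.2861/1003) = 0.01427; SE₂ = √(0.8055·0.1945/838) = 0.01367.
Independent samples: SE of the difference = √(SE₁² + SE₂²) = √(0.0002036329 + 0.0001868689) = 0.01976.
z* for 90% confidence is 1.645, so the margin of error is 1.645 × 0.01976 = 0.03251.
Point estimate p̂₁ − p̂₂ = 0.7139 − 0.8055 = -0.0916.
-0.0916 ± 0.03251 → (-0.12411, -0.05909).
The interval (-0.12411, -0.05909) does not contain 0, so the difference is significant.

significant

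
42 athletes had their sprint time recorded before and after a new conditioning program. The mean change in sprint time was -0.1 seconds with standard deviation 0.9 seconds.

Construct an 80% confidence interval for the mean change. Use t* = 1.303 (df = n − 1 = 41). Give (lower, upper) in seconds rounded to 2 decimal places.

(-0.28, 0.08)

This is a matched-pairs design, so SE = s_d/√n = 0.9/√42 = 0.1389.
Margin = 1.303 × 0.1389 = 0.1810; the interval is -0.1 ± 0.1810 = (-0.28, 0.08).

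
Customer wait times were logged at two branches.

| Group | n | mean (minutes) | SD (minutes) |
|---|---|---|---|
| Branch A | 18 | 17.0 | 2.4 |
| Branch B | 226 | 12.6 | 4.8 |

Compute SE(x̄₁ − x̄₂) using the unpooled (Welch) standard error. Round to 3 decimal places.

Standard errors of each mean: 2.4/√18 = 0.5657 and 4.8/√226 = 0.3193.
SE(x̄₁ − x̄₂) = √(0.5657² + 0.3193²) = 0.6496 for independent samples with unequal variances.

0.650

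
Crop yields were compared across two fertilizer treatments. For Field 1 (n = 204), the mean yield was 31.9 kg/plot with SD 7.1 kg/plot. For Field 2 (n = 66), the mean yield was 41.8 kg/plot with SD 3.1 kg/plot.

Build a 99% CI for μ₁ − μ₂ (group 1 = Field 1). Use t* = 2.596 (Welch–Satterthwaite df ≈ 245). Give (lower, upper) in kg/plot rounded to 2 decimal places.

(-11.53, -8.27)

Per-group SEs: s₁/√n₁ = 7.1/√204 = 0.4971, s₂/√n₂ = 3.1/√66 = 0.3816.
Unpooled SE of the difference: √(0.24710841 + 0.14561856) = 0.6267.
Margin of error = t* · SE = 2.596 × 0.6267 = 1.6269.
x̄₁ − x̄₂ = 31.9 − 41.8 = -9.9000.
CI: -9.9000 ± 1.6269 = (-11.53, -8.27).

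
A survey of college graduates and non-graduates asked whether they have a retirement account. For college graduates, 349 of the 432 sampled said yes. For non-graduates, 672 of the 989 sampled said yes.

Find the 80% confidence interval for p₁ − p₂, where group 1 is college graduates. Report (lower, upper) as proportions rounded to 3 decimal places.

p̂₁ = 349/432 = 0.8079 and p̂₂ = 672/989 = 0.6795.
SE₁ = √(p̂₁(1−p̂₁)/n₁) = √(0.8079·0.1921/432) = 0.01895; SE₂ = √(0.6795·0.3205/989) = 0.01484.
Independent samples: SE of the difference = √(SE₁² + SE₂²) = √(0.0003591025 + 0.0002202256) = 0.02407.
z* for 80% confidence is 1.282, so the margin of error is 1.282 × 0.02407 = 0.03086.
Point estimate p̂₁ − p̂₂ = 0.8079 − 0.6795 = 0.1284.
0.1284 ± 0.03086 → (0.098, 0.159).

(0.098, 0.159)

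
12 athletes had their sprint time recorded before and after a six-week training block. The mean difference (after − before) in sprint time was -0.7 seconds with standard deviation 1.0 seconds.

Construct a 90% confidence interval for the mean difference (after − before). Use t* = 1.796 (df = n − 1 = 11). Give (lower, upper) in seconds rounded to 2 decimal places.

This is a matched-pairs design, so SE = s_d/√n = 1.0/√12 = 0.2887.
Margin = 1.796 × 0.2887 = 0.5185; the interval is -0.7 ± 0.5185 = (-1.22, -0.18).

(-1.22, -0.18)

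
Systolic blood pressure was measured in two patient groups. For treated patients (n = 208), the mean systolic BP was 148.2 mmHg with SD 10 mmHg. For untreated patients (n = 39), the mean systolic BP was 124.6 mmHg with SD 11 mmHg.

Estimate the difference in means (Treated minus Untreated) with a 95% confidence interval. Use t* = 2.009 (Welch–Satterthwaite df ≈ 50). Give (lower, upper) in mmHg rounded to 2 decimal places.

(19.80, 27.40)

Standard errors of each mean: 10/√208 = 0.6934 and 11/√39 = 1.7614.
SE(x̄₁ − x̄₂) = √(0.6934² + 1.7614²) = 1.8930 for independent samples with unequal variances.
With t* = 2.009, the margin is 2.009 × 1.8930 = 3.8030.
x̄₁ − x̄₂ = 148.2 − 124.6 = 23.6000; the interval is 23.6000 ± 3.8030 = (19.80, 27.40).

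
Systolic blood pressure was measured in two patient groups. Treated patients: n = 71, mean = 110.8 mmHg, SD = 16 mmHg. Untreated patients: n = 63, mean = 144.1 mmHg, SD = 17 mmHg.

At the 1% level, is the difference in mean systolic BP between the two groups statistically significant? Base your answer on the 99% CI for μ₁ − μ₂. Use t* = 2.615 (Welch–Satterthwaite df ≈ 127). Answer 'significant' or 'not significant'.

Per-group SEs: s₁/√n₁ = 16/√71 = 1.8989, s₂/√n₂ = 17/√63 = 2.1418.
Unpooled SE of the difference: √(3.60582121 + 4.58730724) = 2.8624.
Margin of error = t* · SE = 2.615 × 2.8624 = 7.4852.
x̄₁ − x̄₂ = 110.8 − 144.1 = -33.3000.
CI: -33.3000 ± 7.4852 = (-40.7852, -25.8148).
The interval (-40.7852, -25.8148) does not contain 0, so the difference is significant.

significant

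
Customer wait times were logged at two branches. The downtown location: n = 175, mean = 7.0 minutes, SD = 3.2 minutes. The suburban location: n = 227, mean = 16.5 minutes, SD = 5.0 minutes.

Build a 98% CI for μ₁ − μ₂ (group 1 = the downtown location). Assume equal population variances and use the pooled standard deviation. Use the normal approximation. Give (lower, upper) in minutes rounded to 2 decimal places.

Pooled variance s_p² = [174·3.2² + 226·5.0²] / (175+227−2) = 18.5794, so s_p = 4.3104.
SE_diff = s_p·√(1/n₁ + 1/n₂) = 4.3104·√(1/175 + 1/227) = 0.4336.
z* = 2.326; margin = 2.326 × 0.4336 = 1.0086.
Difference = 7.0 − 16.5 = -9.5000.
-9.5000 ± 1.0086 → (-10.51, -8.49).

(-10.51, -8.49)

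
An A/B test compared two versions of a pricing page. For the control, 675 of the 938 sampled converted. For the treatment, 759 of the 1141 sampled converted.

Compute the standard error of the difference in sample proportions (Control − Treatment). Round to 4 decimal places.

p̂₁ = 675/938 = 0.7196 and p̂₂ = 759/1141 = 0.6652.
SE₁ = √(p̂₁(1−p̂₁)/n₁) = √(0.7196·0.2804/938) = 0.01467; SE₂ = √(0.6652·0.3348/1141) = 0.01397.
Independent samples: SE of the difference = √(SE₁² + SE₂²) = √(0.0002152089 + 0.0001951609) = 0.02026.

0.0203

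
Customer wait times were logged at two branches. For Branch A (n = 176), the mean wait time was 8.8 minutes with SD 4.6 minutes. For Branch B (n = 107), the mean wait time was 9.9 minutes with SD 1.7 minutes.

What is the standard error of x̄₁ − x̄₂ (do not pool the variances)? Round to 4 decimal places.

0.3837

Per-group SEs: s₁/√n₁ = 4.6/√176 = 0.3467, s₂/√n₂ = 1.7/√107 = 0.1643.
Unpooled SE of the difference: √(0.12020089 + 0.02699449) = 0.3837.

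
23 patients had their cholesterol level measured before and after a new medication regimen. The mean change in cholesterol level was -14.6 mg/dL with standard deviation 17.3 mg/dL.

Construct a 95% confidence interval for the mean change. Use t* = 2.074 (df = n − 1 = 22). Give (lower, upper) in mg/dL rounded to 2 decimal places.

(-22.08, -7.12)

This is a matched-pairs design, so SE = s_d/√n = 17.3/√23 = 3.6073.
Margin = 2.074 × 3.6073 = 7.4815; the interval is -14.6 ± 7.4815 = (-22.08, -7.12).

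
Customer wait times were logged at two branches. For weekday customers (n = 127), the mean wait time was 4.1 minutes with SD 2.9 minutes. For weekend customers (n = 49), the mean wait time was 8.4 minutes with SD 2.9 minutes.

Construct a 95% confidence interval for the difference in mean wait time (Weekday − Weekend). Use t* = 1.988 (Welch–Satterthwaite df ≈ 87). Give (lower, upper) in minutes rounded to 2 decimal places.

SE₁ = s₁/√n₁ = 2.9/√127 = 0.2573; SE₂ = 2.9/√49 = 0.4143.
Independent samples, unequal variances: SE_diff = √(SE₁² + SE₂²) = √(0.06620329 + 0.17164449) = 0.4877.
t* = 1.988, so margin of error = 1.988 × 0.4877 = 0.9695.
Difference in means = 4.1 − 8.4 = -4.3000.
-4.3000 ± 0.9695 → (-5.27, -3.33).

(-5.27, -3.33)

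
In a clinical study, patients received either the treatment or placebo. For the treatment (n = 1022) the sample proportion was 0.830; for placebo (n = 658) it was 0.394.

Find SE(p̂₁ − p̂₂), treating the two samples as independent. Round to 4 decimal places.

The two standard errors are √(0.8300×0.1700/1022) = 0.01175 and √(0.3940×0.6060/658) = 0.01905.
Because the samples are independent, SE_diff = √(0.01175² + 0.01905²) = 0.02238.

0.0224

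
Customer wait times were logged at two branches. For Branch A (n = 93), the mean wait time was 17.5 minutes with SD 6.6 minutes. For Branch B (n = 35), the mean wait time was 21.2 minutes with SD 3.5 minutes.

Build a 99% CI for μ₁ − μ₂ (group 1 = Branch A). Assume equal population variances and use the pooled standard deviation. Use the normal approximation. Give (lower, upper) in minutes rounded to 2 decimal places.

(-6.73, -0.67)

Pooled variance s_p² = [92·6.6² + 34·3.5²] / (93+35−2) = 35.1113, so s_p = 5.9255.
SE_diff = s_p·√(1/n₁ + 1/n₂) = 5.9255·√(1/93 + 1/35) = 1.1750.
z* = 2.576; margin = 2.576 × 1.1750 = 3.0268.
Difference = 17.5 − 21.2 = -3.7000.
-3.7000 ± 3.0268 → (-6.73, -0.67).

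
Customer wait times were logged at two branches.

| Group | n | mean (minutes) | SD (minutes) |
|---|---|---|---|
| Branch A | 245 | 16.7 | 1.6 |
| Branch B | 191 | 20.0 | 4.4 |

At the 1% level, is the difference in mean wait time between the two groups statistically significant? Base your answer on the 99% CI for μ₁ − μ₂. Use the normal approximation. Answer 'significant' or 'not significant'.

Standard errors of each mean: 1.6/√245 = 0.1022 and 4.4/√191 = 0.3184.
SE(x̄₁ − x̄₂) = √(0.1022² + 0.3184²) = 0.3344 for independent samples with unequal variances.
With z* = 2.576, the margin is 2.576 × 0.3344 = 0.8614.
x̄₁ − x̄₂ = 16.7 − 20.0 = -3.3000; the interval is -3.3000 ± 0.8614 = (-4.1614, -2.4386).
The interval (-4.1614, -2.4386) does not contain 0, so the difference is significant.

significant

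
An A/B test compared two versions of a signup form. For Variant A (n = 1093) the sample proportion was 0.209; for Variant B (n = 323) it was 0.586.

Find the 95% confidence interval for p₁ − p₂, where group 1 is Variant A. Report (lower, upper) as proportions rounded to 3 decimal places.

SE₁ = √(p̂₁(1−p̂₁)/n₁) = √(0.2090·0.7910/1093) = 0.01230; SE₂ = √(0.5860·0.4140/323) = 0.02741.
Independent samples: SE of the difference = √(SE₁² + SE₂²) = √(0.00015129 + 0.0007513081) = 0.03004.
z* for 95% confidence is 1.960, so the margin of error is 1.960 × 0.03004 = 0.05888.
Point estimate p̂₁ − p̂₂ = 0.2090 − 0.5860 = -0.3770.
-0.3770 ± 0.05888 → (-0.436, -0.318).

(-0.436, -0.318)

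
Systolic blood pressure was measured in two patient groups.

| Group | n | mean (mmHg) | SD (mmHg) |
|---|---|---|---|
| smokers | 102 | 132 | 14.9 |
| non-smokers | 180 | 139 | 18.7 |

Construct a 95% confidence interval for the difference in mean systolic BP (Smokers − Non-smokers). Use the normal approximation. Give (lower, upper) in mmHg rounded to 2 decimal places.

Per-group SEs: s₁/√n₁ = 14.9/√102 = 1.4753, s₂/√n₂ = 18.7/√180 = 1.3938.
Unpooled SE of the difference: √(2.17651009 + 1.94267844) = 2.0296.
Margin of error = z* · SE = 1.960 × 2.0296 = 3.9780.
x̄₁ − x̄₂ = 132 − 139 = -7.0000.
CI: -7.0000 ± 3.9780 = (-10.98, -3.02).

(-10.98, -3.02)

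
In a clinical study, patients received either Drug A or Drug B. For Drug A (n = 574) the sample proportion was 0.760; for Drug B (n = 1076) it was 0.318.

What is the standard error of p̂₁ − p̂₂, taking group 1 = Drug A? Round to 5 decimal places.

SE₁ = √(p̂₁(1−p̂₁)/n₁) = √(0.7600·0.2400/574) = 0.01783; SE₂ = √(0.3180·0.6820/1076) = 0.01420.
Independent samples: SE of the difference = √(SE₁² + SE₂²) = √(0.0003179089 + 0.00020164) = 0.02279.

0.02279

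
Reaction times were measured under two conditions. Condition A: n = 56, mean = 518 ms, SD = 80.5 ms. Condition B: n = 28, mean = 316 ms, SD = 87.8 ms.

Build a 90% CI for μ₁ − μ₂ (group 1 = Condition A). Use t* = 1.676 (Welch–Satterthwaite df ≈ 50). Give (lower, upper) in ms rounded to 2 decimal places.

SE₁ = s₁/√n₁ = 80.5/√56 = 10.7573; SE₂ = 87.8/√28 = 16.5926.
Independent samples, unequal variances: SE_diff = √(SE₁² + SE₂²) = √(115.71950329 + 275.31437476) = 19.7746.
t* = 1.676, so margin of error = 1.676 × 19.7746 = 33.1422.
Difference in means = 518 − 316 = 202.0000.
202.0000 ± 33.1422 → (168.86, 235.14).

(168.86, 235.14)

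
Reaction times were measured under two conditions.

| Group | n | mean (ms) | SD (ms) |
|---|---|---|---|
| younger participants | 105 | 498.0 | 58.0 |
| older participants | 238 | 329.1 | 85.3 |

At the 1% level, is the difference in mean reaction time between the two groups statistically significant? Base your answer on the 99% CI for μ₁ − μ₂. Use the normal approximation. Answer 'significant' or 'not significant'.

Per-group SEs: s₁/√n₁ = 58.0/√105 = 5.6602, s₂/√n₂ = 85.3/√238 = 5.5292.
Unpooled SE of the difference: √(32.03786404 + 30.57205264) = 7.9126.
Margin of error = z* · SE = 2.576 × 7.9126 = 20.3829.
x̄₁ − x̄₂ = 498.0 − 329.1 = 168.9000.
CI: 168.9000 ± 20.3829 = (148.5171, 189.2829).
The interval (148.5171, 189.2829) does not contain 0, so the difference is significant.

significant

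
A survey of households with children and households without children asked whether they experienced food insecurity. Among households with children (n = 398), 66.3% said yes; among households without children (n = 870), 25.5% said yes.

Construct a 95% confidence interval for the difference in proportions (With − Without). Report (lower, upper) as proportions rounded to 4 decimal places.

(0.3533, 0.4627)

Each SE is √(p̂(1−p̂)/n): √(0.6630·0.3370/398) = 0.02369 and √(0.2550·0.7450/870) = 0.01478.
SE(p̂₁ − p̂₂) = √(SE₁² + SE₂²) = √(0.0005612161 + 0.0002184484) = 0.02792, since the two samples are independent.
At 95% confidence z* = 1.960; margin = 1.960 × 0.02792 = 0.05472.
The difference is 0.6630 − 0.2550 = 0.4080, so the interval is 0.4080 ± 0.05472 = (0.3533, 0.4627).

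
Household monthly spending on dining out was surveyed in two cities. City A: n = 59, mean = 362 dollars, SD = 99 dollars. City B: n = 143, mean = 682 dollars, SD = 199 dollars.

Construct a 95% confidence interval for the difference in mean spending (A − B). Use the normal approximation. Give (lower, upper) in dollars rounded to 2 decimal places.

Per-group SEs: s₁/√n₁ = 99/√59 = 12.8887, s₂/√n₂ = 199/√143 = 16.6412.
Unpooled SE of the difference: √(166.11858769 + 276.92953744) = 21.0487.
Margin of error = z* · SE = 1.960 × 21.0487 = 41.2555.
x̄₁ − x̄₂ = 362 − 682 = -320.0000.
CI: -320.0000 ± 41.2555 = (-361.26, -278.74).

(-361.26, -278.74)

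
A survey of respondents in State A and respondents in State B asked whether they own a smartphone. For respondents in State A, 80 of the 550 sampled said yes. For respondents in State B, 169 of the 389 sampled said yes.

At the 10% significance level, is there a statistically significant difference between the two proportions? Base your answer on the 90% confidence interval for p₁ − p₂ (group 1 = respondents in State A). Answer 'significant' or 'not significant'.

significant

First, p̂₁ = 80/550 = 0.1455; p̂₂ = 169/389 = 0.4344.
The two standard errors are √(0.1455×0.8545/550) = 0.01504 and √(0.4344×0.5656/389) = 0.02513.
Because the samples are independent, SE_diff = √(0.01504² + 0.02513²) = 0.02929.
Using z* = 1.645 for 90%, ME = 1.645 × 0.02929 = 0.04818.
p̂₁ − p̂₂ = -0.2889; interval -0.2889 ± 0.04818 gives (-0.33708, -0.24072).
The interval (-0.33708, -0.24072) does not contain 0, so the difference is significant.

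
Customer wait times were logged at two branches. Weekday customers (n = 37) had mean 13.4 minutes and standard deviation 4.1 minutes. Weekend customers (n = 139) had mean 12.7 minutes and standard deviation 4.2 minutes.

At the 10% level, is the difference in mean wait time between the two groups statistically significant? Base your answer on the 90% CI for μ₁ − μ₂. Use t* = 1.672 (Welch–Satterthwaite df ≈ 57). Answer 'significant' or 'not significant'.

not significant

Standard errors of each mean: 4.1/√37 = 0.6740 and 4.2/√139 = 0.3562.
SE(x̄₁ − x̄₂) = √(0.6740² + 0.3562²) = 0.7623 for independent samples with unequal variances.
With t* = 1.672, the margin is 1.672 × 0.7623 = 1.2746.
x̄₁ − x̄₂ = 13.4 − 12.7 = 0.7000; the interval is 0.7000 ± 1.2746 = (-0.5746, 1.9746).
The interval (-0.5746, 1.9746) contains 0, so the difference is not significant.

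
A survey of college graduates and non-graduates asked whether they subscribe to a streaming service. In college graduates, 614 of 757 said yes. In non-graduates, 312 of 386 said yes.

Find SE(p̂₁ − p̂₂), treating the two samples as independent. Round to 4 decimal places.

Sample proportions: 614/757 = 0.8111, 312/386 = 0.8083.
Each SE is √(p̂(1−p̂)/n): √(0.8111·0.1889/757) = 0.01423 and √(0.8083·0.1917/386) = 0.02004.
SE(p̂₁ − p̂₂) = √(SE₁² + SE₂²) = √(0.0002024929 + 0.0004016016) = 0.02458, since the two samples are independent.

0.0246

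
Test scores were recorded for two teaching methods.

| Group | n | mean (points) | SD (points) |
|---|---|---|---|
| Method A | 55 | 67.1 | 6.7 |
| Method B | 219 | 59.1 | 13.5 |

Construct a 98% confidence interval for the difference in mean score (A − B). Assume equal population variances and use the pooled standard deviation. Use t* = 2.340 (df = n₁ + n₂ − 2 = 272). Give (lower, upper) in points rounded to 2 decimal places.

s_p = √[((n₁−1)s₁² + (n₂−1)s₂²)/(n₁+n₂−2)] = √[(54·6.7² + 218·13.5²)/272] = 12.4491.
SE = 12.4491·√(1/55 + 1/219) = 1.8776.
With t* = 2.340, margin = 2.340 × 1.8776 = 4.3936.
x̄₁ − x̄₂ = 67.1 − 59.1 = 8.0000; interval 8.0000 ± 4.3936 = (3.61, 12.39).

(3.61, 12.39)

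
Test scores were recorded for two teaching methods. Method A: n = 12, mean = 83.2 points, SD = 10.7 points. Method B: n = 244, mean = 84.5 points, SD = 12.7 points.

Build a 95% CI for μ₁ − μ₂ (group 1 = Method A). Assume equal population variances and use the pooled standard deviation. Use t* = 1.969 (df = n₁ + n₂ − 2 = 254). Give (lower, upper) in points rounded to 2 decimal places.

(-8.65, 6.05)

s_p = √[((n₁−1)s₁² + (n₂−1)s₂²)/(n₁+n₂−2)] = √[(11·10.7² + 243·12.7²)/254] = 12.6200.
SE = 12.6200·√(1/12 + 1/244) = 3.7316.
With t* = 1.969, margin = 1.969 × 3.7316 = 7.3475.
x̄₁ − x̄₂ = 83.2 − 84.5 = -1.3000; interval -1.3000 ± 7.3475 = (-8.65, 6.05).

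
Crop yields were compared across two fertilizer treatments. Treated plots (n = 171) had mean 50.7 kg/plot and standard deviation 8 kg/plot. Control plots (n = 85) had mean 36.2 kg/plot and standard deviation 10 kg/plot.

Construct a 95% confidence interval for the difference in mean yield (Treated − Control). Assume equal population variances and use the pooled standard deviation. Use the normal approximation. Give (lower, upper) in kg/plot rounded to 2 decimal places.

(12.23, 16.77)

Pooled variance s_p² = [170·8² + 84·10²] / (171+85−2) = 75.9055, so s_p = 8.7124.
SE_diff = s_p·√(1/n₁ + 1/n₂) = 8.7124·√(1/171 + 1/85) = 1.1562.
z* = 1.960; margin = 1.960 × 1.1562 = 2.2662.
Difference = 50.7 − 36.2 = 14.5000.
14.5000 ± 2.2662 → (12.23, 16.77).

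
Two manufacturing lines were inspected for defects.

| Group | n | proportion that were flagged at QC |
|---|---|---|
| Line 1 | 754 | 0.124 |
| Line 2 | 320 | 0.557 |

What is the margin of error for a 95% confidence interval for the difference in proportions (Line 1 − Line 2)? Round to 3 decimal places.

0.059

Each SE is √(p̂(1−p̂)/n): √(0.1240·0.8760/754) = 0.01200 and √(0.5570·0.4430/320) = 0.02777.
SE(p̂₁ − p̂₂) = √(SE₁² + SE₂²) = √(0.000144 + 0.0007711729) = 0.03025, since the two samples are independent.
At 95% confidence z* = 1.960; margin = 1.960 × 0.03025 = 0.05929.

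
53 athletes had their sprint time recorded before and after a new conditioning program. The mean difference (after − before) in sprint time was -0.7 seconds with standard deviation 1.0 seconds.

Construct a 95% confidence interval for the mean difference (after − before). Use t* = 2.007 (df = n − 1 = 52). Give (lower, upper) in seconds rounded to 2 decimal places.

Paired design: SE = s_d/√n = 1.0/√53 = 0.1374.
t* = 2.007; margin of error = 2.007 × 0.1374 = 0.2758.
-0.7 ± 0.2758 → (-0.98, -0.42).

(-0.98, -0.42)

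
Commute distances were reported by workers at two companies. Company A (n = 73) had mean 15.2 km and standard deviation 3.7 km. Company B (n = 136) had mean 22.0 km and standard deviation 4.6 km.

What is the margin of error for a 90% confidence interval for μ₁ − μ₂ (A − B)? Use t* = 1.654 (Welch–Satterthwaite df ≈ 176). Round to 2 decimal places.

SE₁ = s₁/√n₁ = 3.7/√73 = 0.4331; SE₂ = 4.6/√136 = 0.3944.
Independent samples, unequal variances: SE_diff = √(SE₁² + SE₂²) = √(0.18757561 + 0.15555136) = 0.5858.
t* = 1.654, so margin of error = 1.654 × 0.5858 = 0.9689.

0.97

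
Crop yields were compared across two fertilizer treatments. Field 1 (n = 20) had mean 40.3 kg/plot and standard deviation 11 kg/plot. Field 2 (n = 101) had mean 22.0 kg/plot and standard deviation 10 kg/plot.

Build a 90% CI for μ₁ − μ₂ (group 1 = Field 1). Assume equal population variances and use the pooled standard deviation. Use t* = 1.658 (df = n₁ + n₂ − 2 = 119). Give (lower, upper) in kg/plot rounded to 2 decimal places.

(14.17, 22.43)

Pooled variance s_p² = [19·11² + 100·10²] / (20+101−2) = 103.3529, so s_p = 10.1663.
SE_diff = s_p·√(1/n₁ + 1/n₂) = 10.1663·√(1/20 + 1/101) = 2.4882.
t* = 1.658; margin = 1.658 × 2.4882 = 4.1254.
Difference = 40.3 − 22.0 = 18.3000.
18.3000 ± 4.1254 → (14.17, 22.43).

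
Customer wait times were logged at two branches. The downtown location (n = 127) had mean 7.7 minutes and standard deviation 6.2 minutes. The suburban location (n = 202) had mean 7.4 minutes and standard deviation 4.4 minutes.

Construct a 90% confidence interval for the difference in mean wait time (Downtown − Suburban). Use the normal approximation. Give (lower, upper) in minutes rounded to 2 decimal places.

Standard errors of each mean: 6.2/√127 = 0.5502 and 4.4/√202 = 0.3096.
SE(x̄₁ − x̄₂) = √(0.5502² + 0.3096²) = 0.6313 for independent samples with unequal variances.
With z* = 1.645, the margin is 1.645 × 0.6313 = 1.0385.
x̄₁ − x̄₂ = 7.7 − 7.4 = 0.3000; the interval is 0.3000 ± 1.0385 = (-0.74, 1.34).

(-0.74, 1.34)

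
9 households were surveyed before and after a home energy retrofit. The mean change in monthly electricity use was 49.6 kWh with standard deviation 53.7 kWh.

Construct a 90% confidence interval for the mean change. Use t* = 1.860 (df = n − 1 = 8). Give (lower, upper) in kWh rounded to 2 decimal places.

Paired design: SE = s_d/√n = 53.7/√9 = 17.9000.
t* = 1.860; margin of error = 1.860 × 17.9000 = 33.2940.
49.6 ± 33.2940 → (16.31, 82.89).

(16.31, 82.89)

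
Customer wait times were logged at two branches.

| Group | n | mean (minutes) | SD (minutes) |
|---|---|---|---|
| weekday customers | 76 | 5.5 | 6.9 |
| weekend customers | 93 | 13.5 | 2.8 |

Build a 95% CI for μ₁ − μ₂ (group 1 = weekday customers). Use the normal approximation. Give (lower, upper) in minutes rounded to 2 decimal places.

SE₁ = s₁/√n₁ = 6.9/√76 = 0.7915; SE₂ = 2.8/√93 = 0.2903.
Independent samples, unequal variances: SE_diff = √(SE₁² + SE₂²) = √(0.62647225 + 0.08427409) = 0.8431.
z* = 1.960, so margin of error = 1.960 × 0.8431 = 1.6525.
Difference in means = 5.5 − 13.5 = -8.0000.
-8.0000 ± 1.6525 → (-9.65, -6.35).

(-9.65, -6.35)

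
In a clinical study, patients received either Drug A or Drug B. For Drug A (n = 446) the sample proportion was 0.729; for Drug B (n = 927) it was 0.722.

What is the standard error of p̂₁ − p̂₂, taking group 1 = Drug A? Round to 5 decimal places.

The two standard errors are √(0.7290×0.2710/446) = 0.02105 and √(0.7220×0.2780/927) = 0.01471.
Because the samples are independent, SE_diff = √(0.02105² + 0.01471²) = 0.02568.

0.02568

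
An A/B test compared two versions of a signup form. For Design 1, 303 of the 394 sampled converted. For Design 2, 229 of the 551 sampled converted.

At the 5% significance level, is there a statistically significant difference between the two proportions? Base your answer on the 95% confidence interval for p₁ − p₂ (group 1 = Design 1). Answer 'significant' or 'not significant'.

significant

Sample proportions: 303/394 = 0.7690, 229/551 = 0.4156.
Each SE is √(p̂(1−p̂)/n): √(0.7690·0.2310/394) = 0.02123 and √(0.4156·0.5844/551) = 0.02100.
SE(p̂₁ − p̂₂) = √(SE₁² + SE₂²) = √(0.0004507129 + 0.000441) = 0.02986, since the two samples are independent.
At 95% confidence z* = 1.960; margin = 1.960 × 0.02986 = 0.05853.
The difference is 0.7690 − 0.4156 = 0.3534, so the interval is 0.3534 ± 0.05853 = (0.29487, 0.41193).
The interval (0.29487, 0.41193) does not contain 0, so the difference is significant.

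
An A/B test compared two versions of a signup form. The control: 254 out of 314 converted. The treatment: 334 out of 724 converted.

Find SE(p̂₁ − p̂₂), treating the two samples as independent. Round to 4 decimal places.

Sample proportions: 254/314 = 0.8089, 334/724 = 0.4613.
Each SE is √(p̂(1−p̂)/n): √(0.8089·0.1911/314) = 0.02219 and √(0.4613·0.5387/724) = 0.01853.
SE(p̂₁ − p̂₂) = √(SE₁² + SE₂²) = √(0.0004923961 + 0.0003433609) = 0.02891, since the two samples are independent.

0.0289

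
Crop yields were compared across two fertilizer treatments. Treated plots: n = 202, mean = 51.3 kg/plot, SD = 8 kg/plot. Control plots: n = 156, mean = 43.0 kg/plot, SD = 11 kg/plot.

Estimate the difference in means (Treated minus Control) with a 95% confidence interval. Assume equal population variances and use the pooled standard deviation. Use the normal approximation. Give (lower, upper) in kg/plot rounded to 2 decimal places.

s_p = √[((n₁−1)s₁² + (n₂−1)s₂²)/(n₁+n₂−2)] = √[(201·8² + 155·11²)/356] = 9.4243.
SE = 9.4243·√(1/202 + 1/156) = 1.0045.
With z* = 1.960, margin = 1.960 × 1.0045 = 1.9688.
x̄₁ − x̄₂ = 51.3 − 43.0 = 8.3000; interval 8.3000 ± 1.9688 = (6.33, 10.27).

(6.33, 10.27)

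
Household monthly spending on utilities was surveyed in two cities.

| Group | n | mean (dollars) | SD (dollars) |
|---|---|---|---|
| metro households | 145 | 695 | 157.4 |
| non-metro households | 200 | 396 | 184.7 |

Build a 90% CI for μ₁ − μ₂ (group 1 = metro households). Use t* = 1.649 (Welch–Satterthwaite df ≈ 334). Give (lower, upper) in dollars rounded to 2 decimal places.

Standard errors of each mean: 157.4/√145 = 13.0714 and 184.7/√200 = 13.0603.
SE(x̄₁ − x̄₂) = √(13.0714² + 13.0603²) = 18.4779 for independent samples with unequal variances.
With t* = 1.649, the margin is 1.649 × 18.4779 = 30.4701.
x̄₁ − x̄₂ = 695 − 396 = 299.0000; the interval is 299.0000 ± 30.4701 = (268.53, 329.47).

(268.53, 329.47)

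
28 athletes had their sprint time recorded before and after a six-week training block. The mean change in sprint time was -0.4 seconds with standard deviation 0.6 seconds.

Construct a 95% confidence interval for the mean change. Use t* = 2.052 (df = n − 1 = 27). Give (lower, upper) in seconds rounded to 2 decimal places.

This is a matched-pairs design, so SE = s_d/√n = 0.6/√28 = 0.1134.
Margin = 2.052 × 0.1134 = 0.2327; the interval is -0.4 ± 0.2327 = (-0.63, -0.17).

(-0.63, -0.17)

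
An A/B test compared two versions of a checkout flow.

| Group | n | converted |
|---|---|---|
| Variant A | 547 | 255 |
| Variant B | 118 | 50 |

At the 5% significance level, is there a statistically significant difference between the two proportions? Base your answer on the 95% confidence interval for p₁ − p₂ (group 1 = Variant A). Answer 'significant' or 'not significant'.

not significant

Sample proportions: 255/547 = 0.4662, 50/118 = 0.4237.
Each SE is √(p̂(1−p̂)/n): √(0.4662·0.5338/547) = 0.02133 and √(0.4237·0.5763/118) = 0.04549.
SE(p̂₁ − p̂₂) = √(SE₁² + SE₂²) = √(0.0004549689 + 0.0020693401) = 0.05024, since the two samples are independent.
At 95% confidence z* = 1.960; margin = 1.960 × 0.05024 = 0.09847.
The difference is 0.4662 − 0.4237 = 0.0425, so the interval is 0.0425 ± 0.09847 = (-0.05597, 0.14097).
The interval (-0.05597, 0.14097) contains 0, so the difference is not significant.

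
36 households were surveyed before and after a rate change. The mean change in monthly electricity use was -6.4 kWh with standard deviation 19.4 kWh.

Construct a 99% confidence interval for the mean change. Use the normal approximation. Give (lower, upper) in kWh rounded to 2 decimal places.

(-14.73, 1.93)

This is a matched-pairs design, so SE = s_d/√n = 19.4/√36 = 3.2333.
Margin = 2.576 × 3.2333 = 8.3290; the interval is -6.4 ± 8.3290 = (-14.73, 1.93).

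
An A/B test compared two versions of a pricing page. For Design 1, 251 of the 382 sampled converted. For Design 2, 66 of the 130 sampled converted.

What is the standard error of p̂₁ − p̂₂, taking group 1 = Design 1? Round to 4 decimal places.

0.0501

p̂₁ = 251/382 = 0.6571 and p̂₂ = 66/130 = 0.5077.
SE₁ = √(p̂₁(1−p̂₁)/n₁) = √(0.6571·0.3429/382) = 0.02429; SE₂ = √(0.5077·0.4923/130) = 0.04385.
Independent samples: SE of the difference = √(SE₁² + SE₂²) = √(0.0005900041 + 0.0019228225) = 0.05013.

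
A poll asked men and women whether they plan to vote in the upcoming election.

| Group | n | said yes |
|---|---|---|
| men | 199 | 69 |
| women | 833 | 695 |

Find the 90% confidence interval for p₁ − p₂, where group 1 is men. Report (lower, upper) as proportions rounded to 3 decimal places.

Sample proportions: 69/199 = 0.3467, 695/833 = 0.8343.
Each SE is √(p̂(1−p̂)/n): √(0.3467·0.6533/199) = 0.03374 and √(0.8343·0.1657/833) = 0.01288.
SE(p̂₁ − p̂₂) = √(SE₁² + SE₂²) = √(0.0011383876 + 0.0001658944) = 0.03611, since the two samples are independent.
At 90% confidence z* = 1.645; margin = 1.645 × 0.03611 = 0.05940.
The difference is 0.3467 − 0.8343 = -0.4876, so the interval is -0.4876 ± 0.05940 = (-0.547, -0.428).

(-0.547, -0.428)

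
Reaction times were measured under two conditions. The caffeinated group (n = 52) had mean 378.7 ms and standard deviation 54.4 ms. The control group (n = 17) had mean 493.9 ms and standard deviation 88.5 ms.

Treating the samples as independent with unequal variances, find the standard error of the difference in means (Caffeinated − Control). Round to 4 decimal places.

22.7515

SE₁ = s₁/√n₁ = 54.4/√52 = 7.5439; SE₂ = 88.5/√17 = 21.4644.
Independent samples, unequal variances: SE_diff = √(SE₁² + SE₂²) = √(56.91042721 + 460.72046736) = 22.7515.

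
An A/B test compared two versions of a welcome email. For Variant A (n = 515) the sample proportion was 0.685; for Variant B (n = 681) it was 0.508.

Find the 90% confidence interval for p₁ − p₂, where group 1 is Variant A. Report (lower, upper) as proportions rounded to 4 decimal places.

Each SE is √(p̂(1−p̂)/n): √(0.6850·0.3150/515) = 0.02047 and √(0.5080·0.4920/681) = 0.01916.
SE(p̂₁ − p̂₂) = √(SE₁² + SE₂²) = √(0.0004190209 + 0.0003671056) = 0.02804, since the two samples are independent.
At 90% confidence z* = 1.645; margin = 1.645 × 0.02804 = 0.04613.
The difference is 0.6850 − 0.5080 = 0.1770, so the interval is 0.1770 ± 0.04613 = (0.1309, 0.2231).

(0.1309, 0.2231)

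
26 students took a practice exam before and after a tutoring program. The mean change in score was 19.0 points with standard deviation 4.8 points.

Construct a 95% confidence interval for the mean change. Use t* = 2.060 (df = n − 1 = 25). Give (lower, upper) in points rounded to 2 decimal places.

(17.06, 20.94)

This is a matched-pairs design, so SE = s_d/√n = 4.8/√26 = 0.9414.
Margin = 2.060 × 0.9414 = 1.9393; the interval is 19.0 ± 1.9393 = (17.06, 20.94).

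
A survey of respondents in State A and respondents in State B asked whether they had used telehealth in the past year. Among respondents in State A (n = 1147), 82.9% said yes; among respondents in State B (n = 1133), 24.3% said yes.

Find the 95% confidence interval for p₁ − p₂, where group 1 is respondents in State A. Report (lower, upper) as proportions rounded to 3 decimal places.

(0.553, 0.619)

Each SE is √(p̂(1−p̂)/n): √(0.8290·0.1710/1147) = 0.01112 and √(0.2430·0.7570/1133) = 0.01274.
SE(p̂₁ − p̂₂) = √(SE₁² + SE₂²) = √(0.0001236544 + 0.0001623076) = 0.01691, since the two samples are independent.
At 95% confidence z* = 1.960; margin = 1.960 × 0.01691 = 0.03314.
The difference is 0.8290 − 0.2430 = 0.5860, so the interval is 0.5860 ± 0.03314 = (0.553, 0.619).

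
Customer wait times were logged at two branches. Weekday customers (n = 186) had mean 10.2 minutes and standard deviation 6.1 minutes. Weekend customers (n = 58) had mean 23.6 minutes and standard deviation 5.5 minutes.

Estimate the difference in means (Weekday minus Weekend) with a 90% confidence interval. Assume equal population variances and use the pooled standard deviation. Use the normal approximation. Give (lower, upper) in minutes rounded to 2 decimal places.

Pooled variance s_p² = [185·6.1² + 57·5.5²] / (186+58−2) = 35.5707, so s_p = 5.9641.
SE_diff = s_p·√(1/n₁ + 1/n₂) = 5.9641·√(1/186 + 1/58) = 0.8970.
z* = 1.645; margin = 1.645 × 0.8970 = 1.4756.
Difference = 10.2 − 23.6 = -13.4000.
-13.4000 ± 1.4756 → (-14.88, -11.92).

(-14.88, -11.92)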